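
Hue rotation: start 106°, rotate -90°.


New hue = (H + rotation) mod 360
New hue = (106 -90) mod 360
= 16 mod 360
= 16°


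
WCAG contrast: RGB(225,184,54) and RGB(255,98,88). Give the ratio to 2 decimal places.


Linearize each sRGB channel c=v/255: c/12.92 if c ≤ 0.04045 else ((c+0.055)/1.055)^2.4
L = 0.2126×R_lin + 0.7152×G_lin + 0.0722×B_lin
Color 1 (225,184,54):
  R=225: 225/255≈0.8824 > 0.04045 → ((0.8824+0.055)/1.055)^2.4 ≈ 0.75294
  G=184: 184/255≈0.7216 > 0.04045 → ((0.7216+0.055)/1.055)^2.4 ≈ 0.47932
  B=54: 54/255≈0.2118 > 0.04045 → ((0.2118+0.055)/1.055)^2.4 ≈ 0.03689
  L1 = 0.2126×0.75294 + 0.7152×0.47932 + 0.0722×0.03689 ≈ 0.50555
Color 2 (255,98,88):
  R=255: 255/255≈1.0000 > 0.04045 → ((1.0000+0.055)/1.055)^2.4 ≈ 1.00000
  G=98: 98/255≈0.3843 > 0.04045 → ((0.3843+0.055)/1.055)^2.4 ≈ 0.12214
  B=88: 88/255≈0.3451 > 0.04045 → ((0.3451+0.055)/1.055)^2.4 ≈ 0.09759
  L2 = 0.2126×1.00000 + 0.7152×0.12214 + 0.0722×0.09759 ≈ 0.30700
Lighter = 0.50555, Darker = 0.30700
Ratio = (L_lighter + 0.05) / (L_darker + 0.05)
Ratio = (0.50555 + 0.05) / (0.30700 + 0.05) = 0.55555 / 0.35700 ≈ 1.5562
Ratio ≈ 1.56:1


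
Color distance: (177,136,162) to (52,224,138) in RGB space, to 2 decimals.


d = √[(R₁-R₂)² + (G₁-G₂)² + (B₁-B₂)²]
d = √[(177-52)² + (136-224)² + (162-138)²]
d = √[15625 + 7744 + 576]
d = √23945
d ≈ 154.74


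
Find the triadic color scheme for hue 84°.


Triadic: equally spaced at 120° intervals
H1 = 84°
H2 = (84 + 120) mod 360 = 204°
H3 = (84 + 240) mod 360 = 324°
Triadic = 84°, 204°, 324°


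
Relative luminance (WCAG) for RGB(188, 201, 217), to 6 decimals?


Linearize each channel (sRGB transfer function): c = v/255; c_lin = c/12.92 if c ≤ 0.04045, else ((c+0.055)/1.055)^2.4
  R: 188/255 ≈ 0.737255 > 0.04045 → ((0.737255+0.055)/1.055)^2.4 ≈ 0.502886
  G: 201/255 ≈ 0.788235 > 0.04045 → ((0.788235+0.055)/1.055)^2.4 ≈ 0.584078
  B: 217/255 ≈ 0.850980 > 0.04045 → ((0.850980+0.055)/1.055)^2.4 ≈ 0.693872
R_lin = 0.502886, G_lin = 0.584078, B_lin = 0.693872
L = 0.2126×R + 0.7152×G + 0.0722×B
L = 0.2126×0.502886 + 0.7152×0.584078 + 0.0722×0.693872
L ≈ 0.574744


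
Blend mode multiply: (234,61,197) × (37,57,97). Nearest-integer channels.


Multiply: C = A×B/255, rounded to nearest integer
R: 234×37/255 = 8658/255 ≈ 33.953 → 34
G: 61×57/255 = 3477/255 ≈ 13.635 → 14
B: 197×97/255 = 19109/255 ≈ 74.937 → 75
= RGB(34, 14, 75)


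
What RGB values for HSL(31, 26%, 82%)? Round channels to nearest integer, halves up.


H=31°, S=0.26, L=0.82
C = (1-|2L-1|)×S = (1-|0.64|)×0.26 = 0.0936
H' = H/60 = 31/60 ≈ 0.5167; X = C×(1-|H' mod 2 - 1|) = 0.04836
m = L - C/2 = 0.82 - 0.0468 = 0.7732
Sector ⌊H'⌋ = 0 → (R',G',B') = (0.0936, 0.04836, 0.0)
RGB = ((R'+m)×255, (G'+m)×255, (B'+m)×255) = (221.034, 209.4978, 197.166)
Round half up → RGB(221, 209, 197)


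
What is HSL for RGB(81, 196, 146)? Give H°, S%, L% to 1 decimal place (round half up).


Normalize: R'=81/255≈0.3176, G'=196/255≈0.7686, B'=146/255≈0.5725
Max=196/255, Min=81/255, Δ=Max-Min=115/255
L = (Max+Min)/2 = (196+81)/510 = 277/510 = 0.54313… → L = 54.3%
L > 0.5 → S = Δ/(2-Max-Min) = 115/(510-196-81) = 115/233 = 0.49356… → S = 49.4%
(the 1/255 factors cancel in S and H, so raw channel differences can be used)
Max is G' → H = 60 × ((B-R)/Δ + 2) = 60 × ((146-81)/115 + 2)
  65/115 + 2 = 0.5652… + 2 = 2.5652…
  H = 60 × 2.5652… = 153.913…° → H = 153.9°
= HSL(153.9°, 49.4%, 54.3%)


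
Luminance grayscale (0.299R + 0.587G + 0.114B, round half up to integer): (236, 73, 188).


Gray = 0.299×R + 0.587×G + 0.114×B
Gray = 0.299×236 + 0.587×73 + 0.114×188
Gray = 70.564 + 42.851 + 21.432
Gray = 134.847 → round half up → 135
Gray = 135


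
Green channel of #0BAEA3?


Color: #0BAEA3
R = 0B = 11
G = AE = 174
B = A3 = 163
Green = 174


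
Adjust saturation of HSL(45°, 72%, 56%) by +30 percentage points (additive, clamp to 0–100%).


Original S = 72%
Adjustment = +30 percentage points
New S = 72 + (30) = 102
Clamp to [0, 100] → 100
= HSL(45°, 100%, 56%)


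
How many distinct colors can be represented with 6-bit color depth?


Colors = 2^bits = 2^6
= 64 colors


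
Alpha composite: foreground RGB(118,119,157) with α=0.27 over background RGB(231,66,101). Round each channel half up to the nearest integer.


C = α×F + (1-α)×B, with 1-α = 0.73
R: 0.27×118 + 0.73×231 = 31.86 + 168.63 = 200.49 → 200
G: 0.27×119 + 0.73×66 = 32.13 + 48.18 = 80.31 → 80
B: 0.27×157 + 0.73×101 = 42.39 + 73.73 = 116.12 → 116
= RGB(200, 80, 116)


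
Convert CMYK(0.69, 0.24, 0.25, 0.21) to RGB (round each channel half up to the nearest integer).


R = 255 × (1-C) × (1-K) = 255 × 0.31 × 0.79 = 62.4495 → 62
G = 255 × (1-M) × (1-K) = 255 × 0.76 × 0.79 = 153.102 → 153
B = 255 × (1-Y) × (1-K) = 255 × 0.75 × 0.79 = 151.0875 → 151
= RGB(62, 153, 151)


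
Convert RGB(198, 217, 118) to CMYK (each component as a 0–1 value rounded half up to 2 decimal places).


R'=198/255≈0.7765, G'=217/255≈0.8510, B'=118/255≈0.4627
K = 1 - max(R',G',B') = 1 - 217/255 = 38/255 = 0.14901… → 0.15
(1-R'-K)/(1-K) simplifies to (max-R)/max with max = 217:
C = (217-198)/217 = 19/217 = 0.08755… → 0.09
M = (217-217)/217 = 0/217 = 0 → 0.00
Y = (217-118)/217 = 99/217 = 0.45622… → 0.46
= CMYK(0.09, 0.00, 0.46, 0.15)


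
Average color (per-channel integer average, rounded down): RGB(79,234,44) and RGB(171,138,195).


Midpoint: each channel = ⌊(C₁+C₂)/2⌋
R: ⌊(79+171)/2⌋ = 125
G: ⌊(234+138)/2⌋ = 186
B: ⌊(44+195)/2⌋ = 119
= RGB(125, 186, 119)


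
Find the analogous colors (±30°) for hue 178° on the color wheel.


Base hue: 178°
Left analog: (178 - 30) mod 360 = 148°
Right analog: (178 + 30) mod 360 = 208°
Analogous hues = 148° and 208°


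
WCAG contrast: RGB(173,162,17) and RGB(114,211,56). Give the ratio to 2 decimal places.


Linearize each sRGB channel c=v/255: c/12.92 if c ≤ 0.04045 else ((c+0.055)/1.055)^2.4
L = 0.2126×R_lin + 0.7152×G_lin + 0.0722×B_lin
Color 1 (173,162,17):
  R=173: 173/255≈0.6784 > 0.04045 → ((0.6784+0.055)/1.055)^2.4 ≈ 0.41789
  G=162: 162/255≈0.6353 > 0.04045 → ((0.6353+0.055)/1.055)^2.4 ≈ 0.36131
  B=17: 17/255≈0.0667 > 0.04045 → ((0.0667+0.055)/1.055)^2.4 ≈ 0.00561
  L1 = 0.2126×0.41789 + 0.7152×0.36131 + 0.0722×0.00561 ≈ 0.34765
Color 2 (114,211,56):
  R=114: 114/255≈0.4471 > 0.04045 → ((0.4471+0.055)/1.055)^2.4 ≈ 0.16827
  G=211: 211/255≈0.8275 > 0.04045 → ((0.8275+0.055)/1.055)^2.4 ≈ 0.65141
  B=56: 56/255≈0.2196 > 0.04045 → ((0.2196+0.055)/1.055)^2.4 ≈ 0.03955
  L2 = 0.2126×0.16827 + 0.7152×0.65141 + 0.0722×0.03955 ≈ 0.50451
Lighter = 0.50451, Darker = 0.34765
Ratio = (L_lighter + 0.05) / (L_darker + 0.05)
Ratio = (0.50451 + 0.05) / (0.34765 + 0.05) = 0.55451 / 0.39765 ≈ 1.3945
Ratio ≈ 1.39:1


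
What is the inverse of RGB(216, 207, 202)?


Invert: (255-R, 255-G, 255-B)
R: 255-216 = 39
G: 255-207 = 48
B: 255-202 = 53
= RGB(39, 48, 53)


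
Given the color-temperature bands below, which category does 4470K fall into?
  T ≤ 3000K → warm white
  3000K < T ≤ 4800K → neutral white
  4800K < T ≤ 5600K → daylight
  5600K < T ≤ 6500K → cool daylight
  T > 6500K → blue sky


Temperature: 4470K
3000K < 4470K ≤ 4800K → neutral white
Classification: neutral white


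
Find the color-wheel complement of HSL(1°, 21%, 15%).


Complement = opposite side of color wheel = hue + 180°
H' = (1 + 180) mod 360 = 181°
S and L unchanged.
= HSL(181°, 21%, 15%)


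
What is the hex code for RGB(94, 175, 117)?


R = 94 → 5E (hex)
G = 175 → AF (hex)
B = 117 → 75 (hex)
Hex = #5EAF75


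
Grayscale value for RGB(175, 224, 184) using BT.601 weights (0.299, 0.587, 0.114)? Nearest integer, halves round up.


Gray = 0.299×R + 0.587×G + 0.114×B
Gray = 0.299×175 + 0.587×224 + 0.114×184
Gray = 52.325 + 131.488 + 20.976
Gray = 204.789 → round half up → 205
Gray = 205


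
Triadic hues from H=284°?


Triadic: equally spaced at 120° intervals
H1 = 284°
H2 = (284 + 120) mod 360 = 44°
H3 = (284 + 240) mod 360 = 164°
Triadic = 284°, 44°, 164°


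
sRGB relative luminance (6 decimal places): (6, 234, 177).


Linearize each channel (sRGB transfer function): c = v/255; c_lin = c/12.92 if c ≤ 0.04045, else ((c+0.055)/1.055)^2.4
  R: 6/255 ≈ 0.023529 ≤ 0.04045 → 0.023529/12.92 ≈ 0.001821
  G: 234/255 ≈ 0.917647 > 0.04045 → ((0.917647+0.055)/1.055)^2.4 ≈ 0.822786
  B: 177/255 ≈ 0.694118 > 0.04045 → ((0.694118+0.055)/1.055)^2.4 ≈ 0.439657
R_lin = 0.001821, G_lin = 0.822786, B_lin = 0.439657
L = 0.2126×R + 0.7152×G + 0.0722×B
L = 0.2126×0.001821 + 0.7152×0.822786 + 0.0722×0.439657
L ≈ 0.620587


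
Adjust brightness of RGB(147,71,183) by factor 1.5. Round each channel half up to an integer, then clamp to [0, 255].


Multiply each channel by 1.5, round half up, clamp to [0, 255]
R: 147×1.5 = 220.5 → round → 221
G: 71×1.5 = 106.5 → round → 107
B: 183×1.5 = 274.5 → round → 275 → clamp → 255
= RGB(221, 107, 255)


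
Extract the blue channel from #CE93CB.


Color: #CE93CB
R = CE = 206
G = 93 = 147
B = CB = 203
Blue = 203


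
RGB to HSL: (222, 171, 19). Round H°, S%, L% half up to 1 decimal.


Normalize: R'=222/255≈0.8706, G'=171/255≈0.6706, B'=19/255≈0.0745
Max=222/255, Min=19/255, Δ=Max-Min=203/255
L = (Max+Min)/2 = (222+19)/510 = 241/510 = 0.47254… → L = 47.3%
L ≤ 0.5 → S = Δ/(Max+Min) = 203/(222+19) = 203/241 = 0.84232… → S = 84.2%
(the 1/255 factors cancel in S and H, so raw channel differences can be used)
Max is R' → H = 60 × (((G-B)/Δ) mod 6) = 60 × (((171-19)/203) mod 6)
  152/203 = 0.7487…
  H = 60 × 0.7487… = 44.926…° → H = 44.9°
= HSL(44.9°, 84.2%, 47.3%)


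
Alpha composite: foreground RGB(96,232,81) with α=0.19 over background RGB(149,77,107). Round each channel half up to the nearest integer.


C = α×F + (1-α)×B, with 1-α = 0.81
R: 0.19×96 + 0.81×149 = 18.24 + 120.69 = 138.93 → 139
G: 0.19×232 + 0.81×77 = 44.08 + 62.37 = 106.45 → 106
B: 0.19×81 + 0.81×107 = 15.39 + 86.67 = 102.06 → 102
= RGB(139, 106, 102)


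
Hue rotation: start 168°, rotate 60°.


New hue = (H + rotation) mod 360
New hue = (168 + 60) mod 360
= 228 mod 360
= 228°


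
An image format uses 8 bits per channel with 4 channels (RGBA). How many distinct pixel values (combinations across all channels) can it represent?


Total bits = 8 bits/channel × 4 channels = 32 bits
Distinct pixel values = 2^32
= 4,294,967,296 pixel values


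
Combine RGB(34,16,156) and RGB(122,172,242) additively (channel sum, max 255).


Additive: each channel = min(255, C₁+C₂)
R: 34+122 = 156 → 156
G: 16+172 = 188 → 188
B: 156+242 = 398 → 255
= RGB(156, 188, 255)


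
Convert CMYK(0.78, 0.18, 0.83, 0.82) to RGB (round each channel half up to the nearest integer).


R = 255 × (1-C) × (1-K) = 255 × 0.22 × 0.18 = 10.098 → 10
G = 255 × (1-M) × (1-K) = 255 × 0.82 × 0.18 = 37.638 → 38
B = 255 × (1-Y) × (1-K) = 255 × 0.17 × 0.18 = 7.803 → 8
= RGB(10, 38, 8)


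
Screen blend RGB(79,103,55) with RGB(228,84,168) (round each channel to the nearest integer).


Screen: C = 255 - (255-A)×(255-B)/255, rounded to nearest integer
R: 255 - (255-79)×(255-228)/255 = 255 - 4752/255 ≈ 255 - 18.635 = 236.365 → 236
G: 255 - (255-103)×(255-84)/255 = 255 - 25992/255 ≈ 255 - 101.929 = 153.071 → 153
B: 255 - (255-55)×(255-168)/255 = 255 - 17400/255 ≈ 255 - 68.235 = 186.765 → 187
= RGB(236, 153, 187)


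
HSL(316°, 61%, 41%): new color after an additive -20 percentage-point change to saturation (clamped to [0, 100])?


Original S = 61%
Adjustment = -20 percentage points
New S = 61 + (-20) = 41
Clamp to [0, 100] → 41
= HSL(316°, 41%, 41%)


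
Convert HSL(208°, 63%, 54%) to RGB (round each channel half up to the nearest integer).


H=208°, S=0.63, L=0.54
C = (1-|2L-1|)×S = (1-|0.08|)×0.63 = 0.5796
H' = H/60 = 208/60 ≈ 3.4667; X = C×(1-|H' mod 2 - 1|) = 0.30912
m = L - C/2 = 0.54 - 0.2898 = 0.2502
Sector ⌊H'⌋ = 3 → (R',G',B') = (0.0, 0.30912, 0.5796)
RGB = ((R'+m)×255, (G'+m)×255, (B'+m)×255) = (63.801, 142.6266, 211.599)
Round half up → RGB(64, 143, 212)


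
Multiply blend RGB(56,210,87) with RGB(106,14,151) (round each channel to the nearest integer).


Multiply: C = A×B/255, rounded to nearest integer
R: 56×106/255 = 5936/255 ≈ 23.278 → 23
G: 210×14/255 = 2940/255 ≈ 11.529 → 12
B: 87×151/255 = 13137/255 ≈ 51.518 → 52
= RGB(23, 12, 52)


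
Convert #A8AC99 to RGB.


A8 → 168 (R)
AC → 172 (G)
99 → 153 (B)
= RGB(168, 172, 153)


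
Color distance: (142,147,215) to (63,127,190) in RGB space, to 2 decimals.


d = √[(R₁-R₂)² + (G₁-G₂)² + (B₁-B₂)²]
d = √[(142-63)² + (147-127)² + (215-190)²]
d = √[6241 + 400 + 625]
d = √7266
d ≈ 85.24


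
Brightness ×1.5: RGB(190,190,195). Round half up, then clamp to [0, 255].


Multiply each channel by 1.5, round half up, clamp to [0, 255]
R: 190×1.5 = 285 → clamp → 255
G: 190×1.5 = 285 → clamp → 255
B: 195×1.5 = 292.5 → round → 293 → clamp → 255
= RGB(255, 255, 255)


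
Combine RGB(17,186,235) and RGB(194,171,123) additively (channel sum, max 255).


Additive: each channel = min(255, C₁+C₂)
R: 17+194 = 211 → 211
G: 186+171 = 357 → 255
B: 235+123 = 358 → 255
= RGB(211, 255, 255)


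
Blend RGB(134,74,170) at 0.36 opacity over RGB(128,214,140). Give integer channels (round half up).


C = α×F + (1-α)×B, with 1-α = 0.64
R: 0.36×134 + 0.64×128 = 48.24 + 81.92 = 130.16 → 130
G: 0.36×74 + 0.64×214 = 26.64 + 136.96 = 163.60 → 164
B: 0.36×170 + 0.64×140 = 61.20 + 89.60 = 150.80 → 151
= RGB(130, 164, 151)


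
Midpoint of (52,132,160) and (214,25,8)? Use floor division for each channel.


Midpoint: each channel = ⌊(C₁+C₂)/2⌋
R: ⌊(52+214)/2⌋ = 133
G: ⌊(132+25)/2⌋ = 78
B: ⌊(160+8)/2⌋ = 84
= RGB(133, 78, 84)


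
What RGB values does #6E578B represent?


6E → 110 (R)
57 → 87 (G)
8B → 139 (B)
= RGB(110, 87, 139)


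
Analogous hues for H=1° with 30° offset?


Base hue: 1°
Left analog: (1 - 30) mod 360 = 331°
Right analog: (1 + 30) mod 360 = 31°
Analogous hues = 331° and 31°


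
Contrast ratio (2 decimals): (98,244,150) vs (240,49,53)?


Linearize each sRGB channel c=v/255: c/12.92 if c ≤ 0.04045 else ((c+0.055)/1.055)^2.4
L = 0.2126×R_lin + 0.7152×G_lin + 0.0722×B_lin
Color 1 (98,244,150):
  R=98: 98/255≈0.3843 > 0.04045 → ((0.3843+0.055)/1.055)^2.4 ≈ 0.12214
  G=244: 244/255≈0.9569 > 0.04045 → ((0.9569+0.055)/1.055)^2.4 ≈ 0.90466
  B=150: 150/255≈0.5882 > 0.04045 → ((0.5882+0.055)/1.055)^2.4 ≈ 0.30499
  L1 = 0.2126×0.12214 + 0.7152×0.90466 + 0.0722×0.30499 ≈ 0.69500
Color 2 (240,49,53):
  R=240: 240/255≈0.9412 > 0.04045 → ((0.9412+0.055)/1.055)^2.4 ≈ 0.87137
  G=49: 49/255≈0.1922 > 0.04045 → ((0.1922+0.055)/1.055)^2.4 ≈ 0.03071
  B=53: 53/255≈0.2078 > 0.04045 → ((0.2078+0.055)/1.055)^2.4 ≈ 0.03560
  L2 = 0.2126×0.87137 + 0.7152×0.03071 + 0.0722×0.03560 ≈ 0.20979
Lighter = 0.69500, Darker = 0.20979
Ratio = (L_lighter + 0.05) / (L_darker + 0.05)
Ratio = (0.69500 + 0.05) / (0.20979 + 0.05) = 0.74500 / 0.25979 ≈ 2.8677
Ratio ≈ 2.87:1


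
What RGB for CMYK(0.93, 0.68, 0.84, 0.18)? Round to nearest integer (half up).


R = 255 × (1-C) × (1-K) = 255 × 0.07 × 0.82 = 14.637 → 15
G = 255 × (1-M) × (1-K) = 255 × 0.32 × 0.82 = 66.912 → 67
B = 255 × (1-Y) × (1-K) = 255 × 0.16 × 0.82 = 33.456 → 33
= RGB(15, 67, 33)


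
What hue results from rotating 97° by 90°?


New hue = (H + rotation) mod 360
New hue = (97 + 90) mod 360
= 187 mod 360
= 187°


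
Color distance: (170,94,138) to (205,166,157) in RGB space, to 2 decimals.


d = √[(R₁-R₂)² + (G₁-G₂)² + (B₁-B₂)²]
d = √[(170-205)² + (94-166)² + (138-157)²]
d = √[1225 + 5184 + 361]
d = √6770
d ≈ 82.28


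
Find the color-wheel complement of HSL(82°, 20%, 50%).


Complement = opposite side of color wheel = hue + 180°
H' = (82 + 180) mod 360 = 262°
S and L unchanged.
= HSL(262°, 20%, 50%)


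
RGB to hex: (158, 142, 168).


R = 158 → 9E (hex)
G = 142 → 8E (hex)
B = 168 → A8 (hex)
Hex = #9E8EA8


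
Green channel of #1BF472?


Color: #1BF472
R = 1B = 27
G = F4 = 244
B = 72 = 114
Green = 244


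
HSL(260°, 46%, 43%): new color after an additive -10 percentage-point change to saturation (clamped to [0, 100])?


Original S = 46%
Adjustment = -10 percentage points
New S = 46 + (-10) = 36
Clamp to [0, 100] → 36
= HSL(260°, 36%, 43%)


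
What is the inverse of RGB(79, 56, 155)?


Invert: (255-R, 255-G, 255-B)
R: 255-79 = 176
G: 255-56 = 199
B: 255-155 = 100
= RGB(176, 199, 100)


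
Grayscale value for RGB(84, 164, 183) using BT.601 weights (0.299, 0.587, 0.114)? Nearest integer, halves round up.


Gray = 0.299×R + 0.587×G + 0.114×B
Gray = 0.299×84 + 0.587×164 + 0.114×183
Gray = 25.116 + 96.268 + 20.862
Gray = 142.246 → round half up → 142
Gray = 142


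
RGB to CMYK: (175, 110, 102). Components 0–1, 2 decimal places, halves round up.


R'=175/255≈0.6863, G'=110/255≈0.4314, B'=102/255≈0.4000
K = 1 - max(R',G',B') = 1 - 175/255 = 80/255 = 0.31372… → 0.31
(1-R'-K)/(1-K) simplifies to (max-R)/max with max = 175:
C = (175-175)/175 = 0/175 = 0 → 0.00
M = (175-110)/175 = 65/175 = 0.37142… → 0.37
Y = (175-102)/175 = 73/175 = 0.41714… → 0.42
= CMYK(0.00, 0.37, 0.42, 0.31)


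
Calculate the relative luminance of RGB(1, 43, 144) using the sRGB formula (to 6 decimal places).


Linearize each channel (sRGB transfer function): c = v/255; c_lin = c/12.92 if c ≤ 0.04045, else ((c+0.055)/1.055)^2.4
  R: 1/255 ≈ 0.003922 ≤ 0.04045 → 0.003922/12.92 ≈ 0.000304
  G: 43/255 ≈ 0.168627 > 0.04045 → ((0.168627+0.055)/1.055)^2.4 ≈ 0.024158
  B: 144/255 ≈ 0.564706 > 0.04045 → ((0.564706+0.055)/1.055)^2.4 ≈ 0.278894
R_lin = 0.000304, G_lin = 0.024158, B_lin = 0.278894
L = 0.2126×R + 0.7152×G + 0.0722×B
L = 0.2126×0.000304 + 0.7152×0.024158 + 0.0722×0.278894
L ≈ 0.037478


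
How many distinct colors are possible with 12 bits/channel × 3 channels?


Total bits = 12 bits/channel × 3 channels = 36 bits
Distinct colors = 2^36
= 68,719,476,736 colors


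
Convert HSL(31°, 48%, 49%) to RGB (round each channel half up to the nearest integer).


H=31°, S=0.48, L=0.49
C = (1-|2L-1|)×S = (1-|-0.02|)×0.48 = 0.4704
H' = H/60 = 31/60 ≈ 0.5167; X = C×(1-|H' mod 2 - 1|) = 0.24304
m = L - C/2 = 0.49 - 0.2352 = 0.2548
Sector ⌊H'⌋ = 0 → (R',G',B') = (0.4704, 0.24304, 0.0)
RGB = ((R'+m)×255, (G'+m)×255, (B'+m)×255) = (184.926, 126.9492, 64.974)
Round half up → RGB(185, 127, 65)


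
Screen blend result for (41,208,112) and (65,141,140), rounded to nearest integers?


Screen: C = 255 - (255-A)×(255-B)/255, rounded to nearest integer
R: 255 - (255-41)×(255-65)/255 = 255 - 40660/255 ≈ 255 - 159.451 = 95.549 → 96
G: 255 - (255-208)×(255-141)/255 = 255 - 5358/255 ≈ 255 - 21.012 = 233.988 → 234
B: 255 - (255-112)×(255-140)/255 = 255 - 16445/255 ≈ 255 - 64.490 = 190.510 → 191
= RGB(96, 234, 191)


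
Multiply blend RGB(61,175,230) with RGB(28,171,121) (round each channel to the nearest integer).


Multiply: C = A×B/255, rounded to nearest integer
R: 61×28/255 = 1708/255 ≈ 6.698 → 7
G: 175×171/255 = 29925/255 ≈ 117.353 → 117
B: 230×121/255 = 27830/255 ≈ 109.137 → 109
= RGB(7, 117, 109)


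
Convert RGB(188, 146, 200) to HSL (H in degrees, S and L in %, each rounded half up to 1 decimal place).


Normalize: R'=188/255≈0.7373, G'=146/255≈0.5725, B'=200/255≈0.7843
Max=200/255, Min=146/255, Δ=Max-Min=54/255
L = (Max+Min)/2 = (200+146)/510 = 346/510 = 0.67843… → L = 67.8%
L > 0.5 → S = Δ/(2-Max-Min) = 54/(510-200-146) = 54/164 = 0.32926… → S = 32.9%
(the 1/255 factors cancel in S and H, so raw channel differences can be used)
Max is B' → H = 60 × ((R-G)/Δ + 4) = 60 × ((188-146)/54 + 4)
  42/54 + 4 = 0.7777… + 4 = 4.7777…
  H = 60 × 4.7777… = 286.666…° → H = 286.7°
= HSL(286.7°, 32.9%, 67.8%)


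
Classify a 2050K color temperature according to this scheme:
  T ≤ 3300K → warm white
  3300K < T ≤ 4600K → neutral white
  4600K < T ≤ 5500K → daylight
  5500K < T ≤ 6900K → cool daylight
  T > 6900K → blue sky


Temperature: 2050K
2050K ≤ 3300K → warm white
Classification: warm white


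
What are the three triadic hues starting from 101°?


Triadic: equally spaced at 120° intervals
H1 = 101°
H2 = (101 + 120) mod 360 = 221°
H3 = (101 + 240) mod 360 = 341°
Triadic = 101°, 221°, 341°


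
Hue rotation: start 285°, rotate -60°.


New hue = (H + rotation) mod 360
New hue = (285 -60) mod 360
= 225 mod 360
= 225°


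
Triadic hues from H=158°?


Triadic: equally spaced at 120° intervals
H1 = 158°
H2 = (158 + 120) mod 360 = 278°
H3 = (158 + 240) mod 360 = 38°
Triadic = 158°, 278°, 38°


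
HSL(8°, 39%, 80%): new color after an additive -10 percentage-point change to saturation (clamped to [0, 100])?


Original S = 39%
Adjustment = -10 percentage points
New S = 39 + (-10) = 29
Clamp to [0, 100] → 29
= HSL(8°, 29%, 80%)


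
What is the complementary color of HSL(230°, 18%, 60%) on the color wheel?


Complement = opposite side of color wheel = hue + 180°
H' = (230 + 180) mod 360 = 50°
S and L unchanged.
= HSL(50°, 18%, 60%)


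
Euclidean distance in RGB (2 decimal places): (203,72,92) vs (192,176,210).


d = √[(R₁-R₂)² + (G₁-G₂)² + (B₁-B₂)²]
d = √[(203-192)² + (72-176)² + (92-210)²]
d = √[121 + 10816 + 13924]
d = √24861
d ≈ 157.67


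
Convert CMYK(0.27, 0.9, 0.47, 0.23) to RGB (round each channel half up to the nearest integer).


R = 255 × (1-C) × (1-K) = 255 × 0.73 × 0.77 = 143.3355 → 143
G = 255 × (1-M) × (1-K) = 255 × 0.10 × 0.77 = 19.635 → 20
B = 255 × (1-Y) × (1-K) = 255 × 0.53 × 0.77 = 104.0655 → 104
= RGB(143, 20, 104)


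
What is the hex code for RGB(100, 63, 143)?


R = 100 → 64 (hex)
G = 63 → 3F (hex)
B = 143 → 8F (hex)
Hex = #643F8F


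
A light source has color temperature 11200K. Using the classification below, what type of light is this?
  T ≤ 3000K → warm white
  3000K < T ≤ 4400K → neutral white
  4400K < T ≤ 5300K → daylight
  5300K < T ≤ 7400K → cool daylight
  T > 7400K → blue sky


Temperature: 11200K
11200K > 7400K → blue sky
Classification: blue sky


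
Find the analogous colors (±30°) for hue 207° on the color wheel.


Base hue: 207°
Left analog: (207 - 30) mod 360 = 177°
Right analog: (207 + 30) mod 360 = 237°
Analogous hues = 177° and 237°


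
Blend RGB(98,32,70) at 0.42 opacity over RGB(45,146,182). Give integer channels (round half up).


C = α×F + (1-α)×B, with 1-α = 0.58
R: 0.42×98 + 0.58×45 = 41.16 + 26.10 = 67.26 → 67
G: 0.42×32 + 0.58×146 = 13.44 + 84.68 = 98.12 → 98
B: 0.42×70 + 0.58×182 = 29.40 + 105.56 = 134.96 → 135
= RGB(67, 98, 135)


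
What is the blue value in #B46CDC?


Color: #B46CDC
R = B4 = 180
G = 6C = 108
B = DC = 220
Blue = 220


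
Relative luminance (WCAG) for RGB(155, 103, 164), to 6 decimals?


Linearize each channel (sRGB transfer function): c = v/255; c_lin = c/12.92 if c ≤ 0.04045, else ((c+0.055)/1.055)^2.4
  R: 155/255 ≈ 0.607843 > 0.04045 → ((0.607843+0.055)/1.055)^2.4 ≈ 0.327778
  G: 103/255 ≈ 0.403922 > 0.04045 → ((0.403922+0.055)/1.055)^2.4 ≈ 0.135633
  B: 164/255 ≈ 0.643137 > 0.04045 → ((0.643137+0.055)/1.055)^2.4 ≈ 0.371238
R_lin = 0.327778, G_lin = 0.135633, B_lin = 0.371238
L = 0.2126×R + 0.7152×G + 0.0722×B
L = 0.2126×0.327778 + 0.7152×0.135633 + 0.0722×0.371238
L ≈ 0.193494


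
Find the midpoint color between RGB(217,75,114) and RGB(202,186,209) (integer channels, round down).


Midpoint: each channel = ⌊(C₁+C₂)/2⌋
R: ⌊(217+202)/2⌋ = 209
G: ⌊(75+186)/2⌋ = 130
B: ⌊(114+209)/2⌋ = 161
= RGB(209, 130, 161)


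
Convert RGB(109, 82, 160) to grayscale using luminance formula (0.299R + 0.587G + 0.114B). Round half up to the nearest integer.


Gray = 0.299×R + 0.587×G + 0.114×B
Gray = 0.299×109 + 0.587×82 + 0.114×160
Gray = 32.591 + 48.134 + 18.240
Gray = 98.965 → round half up → 99
Gray = 99


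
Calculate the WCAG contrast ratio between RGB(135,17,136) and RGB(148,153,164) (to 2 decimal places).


Linearize each sRGB channel c=v/255: c/12.92 if c ≤ 0.04045 else ((c+0.055)/1.055)^2.4
L = 0.2126×R_lin + 0.7152×G_lin + 0.0722×B_lin
Color 1 (135,17,136):
  R=135: 135/255≈0.5294 > 0.04045 → ((0.5294+0.055)/1.055)^2.4 ≈ 0.24228
  G=17: 17/255≈0.0667 > 0.04045 → ((0.0667+0.055)/1.055)^2.4 ≈ 0.00561
  B=136: 136/255≈0.5333 > 0.04045 → ((0.5333+0.055)/1.055)^2.4 ≈ 0.24620
  L1 = 0.2126×0.24228 + 0.7152×0.00561 + 0.0722×0.24620 ≈ 0.07329
Color 2 (148,153,164):
  R=148: 148/255≈0.5804 > 0.04045 → ((0.5804+0.055)/1.055)^2.4 ≈ 0.29614
  G=153: 153/255≈0.6000 > 0.04045 → ((0.6000+0.055)/1.055)^2.4 ≈ 0.31855
  B=164: 164/255≈0.6431 > 0.04045 → ((0.6431+0.055)/1.055)^2.4 ≈ 0.37124
  L2 = 0.2126×0.29614 + 0.7152×0.31855 + 0.0722×0.37124 ≈ 0.31759
Lighter = 0.31759, Darker = 0.07329
Ratio = (L_lighter + 0.05) / (L_darker + 0.05)
Ratio = (0.31759 + 0.05) / (0.07329 + 0.05) = 0.36759 / 0.12329 ≈ 2.9814
Ratio ≈ 2.98:1


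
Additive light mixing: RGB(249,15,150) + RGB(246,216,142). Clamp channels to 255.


Additive: each channel = min(255, C₁+C₂)
R: 249+246 = 495 → 255
G: 15+216 = 231 → 231
B: 150+142 = 292 → 255
= RGB(255, 231, 255)


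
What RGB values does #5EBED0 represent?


5E → 94 (R)
BE → 190 (G)
D0 → 208 (B)
= RGB(94, 190, 208)


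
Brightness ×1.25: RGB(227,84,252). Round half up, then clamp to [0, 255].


Multiply each channel by 1.25, round half up, clamp to [0, 255]
R: 227×1.25 = 283.75 → round → 284 → clamp → 255
G: 84×1.25 = 105
B: 252×1.25 = 315 → clamp → 255
= RGB(255, 105, 255)


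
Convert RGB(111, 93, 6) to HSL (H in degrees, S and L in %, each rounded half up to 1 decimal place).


Normalize: R'=111/255≈0.4353, G'=93/255≈0.3647, B'=6/255≈0.0235
Max=111/255, Min=6/255, Δ=Max-Min=105/255
L = (Max+Min)/2 = (111+6)/510 = 117/510 = 0.22941… → L = 22.9%
L ≤ 0.5 → S = Δ/(Max+Min) = 105/(111+6) = 105/117 = 0.89743… → S = 89.7%
(the 1/255 factors cancel in S and H, so raw channel differences can be used)
Max is R' → H = 60 × (((G-B)/Δ) mod 6) = 60 × (((93-6)/105) mod 6)
  87/105 = 0.8285…
  H = 60 × 0.8285… = 49.714…° → H = 49.7°
= HSL(49.7°, 89.7%, 22.9%)


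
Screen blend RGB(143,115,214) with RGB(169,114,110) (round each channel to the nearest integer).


Screen: C = 255 - (255-A)×(255-B)/255, rounded to nearest integer
R: 255 - (255-143)×(255-169)/255 = 255 - 9632/255 ≈ 255 - 37.773 = 217.227 → 217
G: 255 - (255-115)×(255-114)/255 = 255 - 19740/255 ≈ 255 - 77.412 = 177.588 → 178
B: 255 - (255-214)×(255-110)/255 = 255 - 5945/255 ≈ 255 - 23.314 = 231.686 → 232
= RGB(217, 178, 232)


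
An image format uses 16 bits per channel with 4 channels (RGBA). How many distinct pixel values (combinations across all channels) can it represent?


Total bits = 16 bits/channel × 4 channels = 64 bits
Distinct pixel values = 2^64
= 18,446,744,073,709,551,616 pixel values


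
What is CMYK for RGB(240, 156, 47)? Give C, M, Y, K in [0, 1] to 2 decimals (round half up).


R'=240/255≈0.9412, G'=156/255≈0.6118, B'=47/255≈0.1843
K = 1 - max(R',G',B') = 1 - 240/255 = 15/255 = 0.05882… → 0.06
(1-R'-K)/(1-K) simplifies to (max-R)/max with max = 240:
C = (240-240)/240 = 0/240 = 0 → 0.00
M = (240-156)/240 = 84/240 = 0.35 → 0.35
Y = (240-47)/240 = 193/240 = 0.80416… → 0.80
= CMYK(0.00, 0.35, 0.80, 0.06)


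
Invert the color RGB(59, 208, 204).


Invert: (255-R, 255-G, 255-B)
R: 255-59 = 196
G: 255-208 = 47
B: 255-204 = 51
= RGB(196, 47, 51)


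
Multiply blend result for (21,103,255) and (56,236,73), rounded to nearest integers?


Multiply: C = A×B/255, rounded to nearest integer
R: 21×56/255 = 1176/255 ≈ 4.612 → 5
G: 103×236/255 = 24308/255 ≈ 95.325 → 95
B: 255×73/255 = 18615/255 ≈ 73.000 → 73
= RGB(5, 95, 73)


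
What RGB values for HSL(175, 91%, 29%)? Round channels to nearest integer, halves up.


H=175°, S=0.91, L=0.29
C = (1-|2L-1|)×S = (1-|-0.42|)×0.91 = 0.5278
H' = H/60 = 175/60 ≈ 2.9167; X = C×(1-|H' mod 2 - 1|) ≈ 0.4838
m = L - C/2 = 0.29 - 0.2639 = 0.0261
Sector ⌊H'⌋ = 2 → (R',G',B') = (0.0, 0.5278, ≈0.4838)
RGB = ((R'+m)×255, (G'+m)×255, (B'+m)×255) = (6.6555, 141.2445, 130.02875)
Round half up → RGB(7, 141, 130)


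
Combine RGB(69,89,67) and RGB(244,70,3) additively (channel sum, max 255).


Additive: each channel = min(255, C₁+C₂)
R: 69+244 = 313 → 255
G: 89+70 = 159 → 159
B: 67+3 = 70 → 70
= RGB(255, 159, 70)


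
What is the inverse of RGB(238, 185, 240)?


Invert: (255-R, 255-G, 255-B)
R: 255-238 = 17
G: 255-185 = 70
B: 255-240 = 15
= RGB(17, 70, 15)


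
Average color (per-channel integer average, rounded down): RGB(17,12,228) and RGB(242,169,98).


Midpoint: each channel = ⌊(C₁+C₂)/2⌋
R: ⌊(17+242)/2⌋ = 129
G: ⌊(12+169)/2⌋ = 90
B: ⌊(228+98)/2⌋ = 163
= RGB(129, 90, 163)


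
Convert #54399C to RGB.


54 → 84 (R)
39 → 57 (G)
9C → 156 (B)
= RGB(84, 57, 156)


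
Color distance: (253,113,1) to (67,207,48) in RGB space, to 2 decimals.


d = √[(R₁-R₂)² + (G₁-G₂)² + (B₁-B₂)²]
d = √[(253-67)² + (113-207)² + (1-48)²]
d = √[34596 + 8836 + 2209]
d = √45641
d ≈ 213.64


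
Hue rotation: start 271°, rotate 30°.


New hue = (H + rotation) mod 360
New hue = (271 + 30) mod 360
= 301 mod 360
= 301°


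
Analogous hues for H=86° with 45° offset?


Base hue: 86°
Left analog: (86 - 45) mod 360 = 41°
Right analog: (86 + 45) mod 360 = 131°
Analogous hues = 41° and 131°


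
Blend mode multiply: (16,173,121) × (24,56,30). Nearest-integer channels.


Multiply: C = A×B/255, rounded to nearest integer
R: 16×24/255 = 384/255 ≈ 1.506 → 2
G: 173×56/255 = 9688/255 ≈ 37.992 → 38
B: 121×30/255 = 3630/255 ≈ 14.235 → 14
= RGB(2, 38, 14)


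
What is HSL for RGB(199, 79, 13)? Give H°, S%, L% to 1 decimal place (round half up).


Normalize: R'=199/255≈0.7804, G'=79/255≈0.3098, B'=13/255≈0.0510
Max=199/255, Min=13/255, Δ=Max-Min=186/255
L = (Max+Min)/2 = (199+13)/510 = 212/510 = 0.41568… → L = 41.6%
L ≤ 0.5 → S = Δ/(Max+Min) = 186/(199+13) = 186/212 = 0.87735… → S = 87.7%
(the 1/255 factors cancel in S and H, so raw channel differences can be used)
Max is R' → H = 60 × (((G-B)/Δ) mod 6) = 60 × (((79-13)/186) mod 6)
  66/186 = 0.3548…
  H = 60 × 0.3548… = 21.290…° → H = 21.3°
= HSL(21.3°, 87.7%, 41.6%)


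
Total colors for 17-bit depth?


Colors = 2^bits = 2^17
= 131,072 colors


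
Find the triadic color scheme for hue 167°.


Triadic: equally spaced at 120° intervals
H1 = 167°
H2 = (167 + 120) mod 360 = 287°
H3 = (167 + 240) mod 360 = 47°
Triadic = 167°, 287°, 47°


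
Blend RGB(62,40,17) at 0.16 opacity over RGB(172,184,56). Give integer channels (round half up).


C = α×F + (1-α)×B, with 1-α = 0.84
R: 0.16×62 + 0.84×172 = 9.92 + 144.48 = 154.40 → 154
G: 0.16×40 + 0.84×184 = 6.40 + 154.56 = 160.96 → 161
B: 0.16×17 + 0.84×56 = 2.72 + 47.04 = 49.76 → 50
= RGB(154, 161, 50)


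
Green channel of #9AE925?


Color: #9AE925
R = 9A = 154
G = E9 = 233
B = 25 = 37
Green = 233


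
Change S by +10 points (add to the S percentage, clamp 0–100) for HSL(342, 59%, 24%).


Original S = 59%
Adjustment = +10 percentage points
New S = 59 + (10) = 69
Clamp to [0, 100] → 69
= HSL(342°, 69%, 24%)


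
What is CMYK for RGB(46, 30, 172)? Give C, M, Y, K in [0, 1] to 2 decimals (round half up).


R'=46/255≈0.1804, G'=30/255≈0.1176, B'=172/255≈0.6745
K = 1 - max(R',G',B') = 1 - 172/255 = 83/255 = 0.32549… → 0.33
(1-R'-K)/(1-K) simplifies to (max-R)/max with max = 172:
C = (172-46)/172 = 126/172 = 0.73255… → 0.73
M = (172-30)/172 = 142/172 = 0.82558… → 0.83
Y = (172-172)/172 = 0/172 = 0 → 0.00
= CMYK(0.73, 0.83, 0.00, 0.33)


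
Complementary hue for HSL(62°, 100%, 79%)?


Complement = opposite side of color wheel = hue + 180°
H' = (62 + 180) mod 360 = 242°
S and L unchanged.
= HSL(242°, 100%, 79%)


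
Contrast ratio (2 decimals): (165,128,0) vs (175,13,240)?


Linearize each sRGB channel c=v/255: c/12.92 if c ≤ 0.04045 else ((c+0.055)/1.055)^2.4
L = 0.2126×R_lin + 0.7152×G_lin + 0.0722×B_lin
Color 1 (165,128,0):
  R=165: 165/255≈0.6471 > 0.04045 → ((0.6471+0.055)/1.055)^2.4 ≈ 0.37626
  G=128: 128/255≈0.5020 > 0.04045 → ((0.5020+0.055)/1.055)^2.4 ≈ 0.21586
  B=0: 0/255≈0.0000 ≤ 0.04045 → 0.0000/12.92 ≈ 0.00000
  L1 = 0.2126×0.37626 + 0.7152×0.21586 + 0.0722×0.00000 ≈ 0.23438
Color 2 (175,13,240):
  R=175: 175/255≈0.6863 > 0.04045 → ((0.6863+0.055)/1.055)^2.4 ≈ 0.42869
  G=13: 13/255≈0.0510 > 0.04045 → ((0.0510+0.055)/1.055)^2.4 ≈ 0.00402
  B=240: 240/255≈0.9412 > 0.04045 → ((0.9412+0.055)/1.055)^2.4 ≈ 0.87137
  L2 = 0.2126×0.42869 + 0.7152×0.00402 + 0.0722×0.87137 ≈ 0.15693
Lighter = 0.23438, Darker = 0.15693
Ratio = (L_lighter + 0.05) / (L_darker + 0.05)
Ratio = (0.23438 + 0.05) / (0.15693 + 0.05) = 0.28438 / 0.20693 ≈ 1.3743
Ratio ≈ 1.37:1


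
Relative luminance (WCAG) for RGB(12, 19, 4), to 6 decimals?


Linearize each channel (sRGB transfer function): c = v/255; c_lin = c/12.92 if c ≤ 0.04045, else ((c+0.055)/1.055)^2.4
  R: 12/255 ≈ 0.047059 > 0.04045 → ((0.047059+0.055)/1.055)^2.4 ≈ 0.003677
  G: 19/255 ≈ 0.074510 > 0.04045 → ((0.074510+0.055)/1.055)^2.4 ≈ 0.006512
  B: 4/255 ≈ 0.015686 ≤ 0.04045 → 0.015686/12.92 ≈ 0.001214
R_lin = 0.003677, G_lin = 0.006512, B_lin = 0.001214
L = 0.2126×R + 0.7152×G + 0.0722×B
L = 0.2126×0.003677 + 0.7152×0.006512 + 0.0722×0.001214
L ≈ 0.005527


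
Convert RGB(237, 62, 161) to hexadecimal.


R = 237 → ED (hex)
G = 62 → 3E (hex)
B = 161 → A1 (hex)
Hex = #ED3EA1


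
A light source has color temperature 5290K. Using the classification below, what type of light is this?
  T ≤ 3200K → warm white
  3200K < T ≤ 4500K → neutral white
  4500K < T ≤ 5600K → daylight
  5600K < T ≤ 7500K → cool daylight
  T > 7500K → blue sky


Temperature: 5290K
4500K < 5290K ≤ 5600K → daylight
Classification: daylight


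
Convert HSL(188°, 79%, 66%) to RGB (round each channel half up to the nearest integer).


H=188°, S=0.79, L=0.66
C = (1-|2L-1|)×S = (1-|0.32|)×0.79 = 0.5372
H' = H/60 = 188/60 ≈ 3.1333; X = C×(1-|H' mod 2 - 1|) ≈ 0.4656
m = L - C/2 = 0.66 - 0.2686 = 0.3914
Sector ⌊H'⌋ = 3 → (R',G',B') = (0.0, ≈0.4656, 0.5372)
RGB = ((R'+m)×255, (G'+m)×255, (B'+m)×255) = (99.807, 218.5282, 236.793)
Round half up → RGB(100, 219, 237)


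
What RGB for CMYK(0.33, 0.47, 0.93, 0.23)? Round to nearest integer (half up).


R = 255 × (1-C) × (1-K) = 255 × 0.67 × 0.77 = 131.5545 → 132
G = 255 × (1-M) × (1-K) = 255 × 0.53 × 0.77 = 104.0655 → 104
B = 255 × (1-Y) × (1-K) = 255 × 0.07 × 0.77 = 13.7445 → 14
= RGB(132, 104, 14)


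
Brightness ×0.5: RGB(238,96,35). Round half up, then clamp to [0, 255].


Multiply each channel by 0.5, round half up, clamp to [0, 255]
R: 238×0.5 = 119
G: 96×0.5 = 48
B: 35×0.5 = 17.5 → round → 18
= RGB(119, 48, 18)


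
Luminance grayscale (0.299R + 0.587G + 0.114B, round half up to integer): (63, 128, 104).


Gray = 0.299×R + 0.587×G + 0.114×B
Gray = 0.299×63 + 0.587×128 + 0.114×104
Gray = 18.837 + 75.136 + 11.856
Gray = 105.829 → round half up → 106
Gray = 106


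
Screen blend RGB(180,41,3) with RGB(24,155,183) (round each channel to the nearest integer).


Screen: C = 255 - (255-A)×(255-B)/255, rounded to nearest integer
R: 255 - (255-180)×(255-24)/255 = 255 - 17325/255 ≈ 255 - 67.941 = 187.059 → 187
G: 255 - (255-41)×(255-155)/255 = 255 - 21400/255 ≈ 255 - 83.922 = 171.078 → 171
B: 255 - (255-3)×(255-183)/255 = 255 - 18144/255 ≈ 255 - 71.153 = 183.847 → 184
= RGB(187, 171, 184)


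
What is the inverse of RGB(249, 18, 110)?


Invert: (255-R, 255-G, 255-B)
R: 255-249 = 6
G: 255-18 = 237
B: 255-110 = 145
= RGB(6, 237, 145)


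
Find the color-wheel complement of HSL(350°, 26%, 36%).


Complement = opposite side of color wheel = hue + 180°
H' = (350 + 180) mod 360 = 170°
S and L unchanged.
= HSL(170°, 26%, 36%)


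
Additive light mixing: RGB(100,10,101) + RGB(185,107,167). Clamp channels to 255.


Additive: each channel = min(255, C₁+C₂)
R: 100+185 = 285 → 255
G: 10+107 = 117 → 117
B: 101+167 = 268 → 255
= RGB(255, 117, 255)


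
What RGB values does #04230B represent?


04 → 4 (R)
23 → 35 (G)
0B → 11 (B)
= RGB(4, 35, 11)


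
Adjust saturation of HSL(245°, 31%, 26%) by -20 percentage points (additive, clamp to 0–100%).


Original S = 31%
Adjustment = -20 percentage points
New S = 31 + (-20) = 11
Clamp to [0, 100] → 11
= HSL(245°, 11%, 26%)


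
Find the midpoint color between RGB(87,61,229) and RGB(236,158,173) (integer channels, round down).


Midpoint: each channel = ⌊(C₁+C₂)/2⌋
R: ⌊(87+236)/2⌋ = 161
G: ⌊(61+158)/2⌋ = 109
B: ⌊(229+173)/2⌋ = 201
= RGB(161, 109, 201)


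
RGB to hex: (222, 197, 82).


R = 222 → DE (hex)
G = 197 → C5 (hex)
B = 82 → 52 (hex)
Hex = #DEC552


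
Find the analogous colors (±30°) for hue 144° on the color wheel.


Base hue: 144°
Left analog: (144 - 30) mod 360 = 114°
Right analog: (144 + 30) mod 360 = 174°
Analogous hues = 114° and 174°


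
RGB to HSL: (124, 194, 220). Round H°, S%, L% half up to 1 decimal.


Normalize: R'=124/255≈0.4863, G'=194/255≈0.7608, B'=220/255≈0.8627
Max=220/255, Min=124/255, Δ=Max-Min=96/255
L = (Max+Min)/2 = (220+124)/510 = 344/510 = 0.67450… → L = 67.5%
L > 0.5 → S = Δ/(2-Max-Min) = 96/(510-220-124) = 96/166 = 0.57831… → S = 57.8%
(the 1/255 factors cancel in S and H, so raw channel differences can be used)
Max is B' → H = 60 × ((R-G)/Δ + 4) = 60 × ((124-194)/96 + 4)
  -70/96 + 4 = -0.7291… + 4 = 3.2708…
  H = 60 × 3.2708… = 196.25° → H = 196.3°
= HSL(196.3°, 57.8%, 67.5%)


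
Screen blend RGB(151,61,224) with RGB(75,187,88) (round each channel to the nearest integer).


Screen: C = 255 - (255-A)×(255-B)/255, rounded to nearest integer
R: 255 - (255-151)×(255-75)/255 = 255 - 18720/255 ≈ 255 - 73.412 = 181.588 → 182
G: 255 - (255-61)×(255-187)/255 = 255 - 13192/255 ≈ 255 - 51.733 = 203.267 → 203
B: 255 - (255-224)×(255-88)/255 = 255 - 5177/255 ≈ 255 - 20.302 = 234.698 → 235
= RGB(182, 203, 235)


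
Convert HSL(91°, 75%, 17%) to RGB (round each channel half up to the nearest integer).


H=91°, S=0.75, L=0.17
C = (1-|2L-1|)×S = (1-|-0.66|)×0.75 = 0.255
H' = H/60 = 91/60 ≈ 1.5167; X = C×(1-|H' mod 2 - 1|) = 0.12325
m = L - C/2 = 0.17 - 0.1275 = 0.0425
Sector ⌊H'⌋ = 1 → (R',G',B') = (0.12325, 0.255, 0.0)
RGB = ((R'+m)×255, (G'+m)×255, (B'+m)×255) = (42.26625, 75.8625, 10.8375)
Round half up → RGB(42, 76, 11)


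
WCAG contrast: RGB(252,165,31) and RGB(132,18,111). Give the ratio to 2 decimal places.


Linearize each sRGB channel c=v/255: c/12.92 if c ≤ 0.04045 else ((c+0.055)/1.055)^2.4
L = 0.2126×R_lin + 0.7152×G_lin + 0.0722×B_lin
Color 1 (252,165,31):
  R=252: 252/255≈0.9882 > 0.04045 → ((0.9882+0.055)/1.055)^2.4 ≈ 0.97345
  G=165: 165/255≈0.6471 > 0.04045 → ((0.6471+0.055)/1.055)^2.4 ≈ 0.37626
  B=31: 31/255≈0.1216 > 0.04045 → ((0.1216+0.055)/1.055)^2.4 ≈ 0.01370
  L1 = 0.2126×0.97345 + 0.7152×0.37626 + 0.0722×0.01370 ≈ 0.47705
Color 2 (132,18,111):
  R=132: 132/255≈0.5176 > 0.04045 → ((0.5176+0.055)/1.055)^2.4 ≈ 0.23074
  G=18: 18/255≈0.0706 > 0.04045 → ((0.0706+0.055)/1.055)^2.4 ≈ 0.00605
  B=111: 111/255≈0.4353 > 0.04045 → ((0.4353+0.055)/1.055)^2.4 ≈ 0.15896
  L2 = 0.2126×0.23074 + 0.7152×0.00605 + 0.0722×0.15896 ≈ 0.06486
Lighter = 0.47705, Darker = 0.06486
Ratio = (L_lighter + 0.05) / (L_darker + 0.05)
Ratio = (0.47705 + 0.05) / (0.06486 + 0.05) = 0.52705 / 0.11486 ≈ 4.5887
Ratio ≈ 4.59:1
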